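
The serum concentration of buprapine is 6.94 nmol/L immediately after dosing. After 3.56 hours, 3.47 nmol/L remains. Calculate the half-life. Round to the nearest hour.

4 hours

A/A₀ = 3.47/6.94 ≈ 0.5.
n = log₂(2) ≈ 1 half-life elapsed in 3.56 hours.
t½ = 3.56/1 ≈ 3.56 hours.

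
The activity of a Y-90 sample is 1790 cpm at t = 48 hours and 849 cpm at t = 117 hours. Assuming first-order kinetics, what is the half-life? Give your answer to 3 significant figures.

Over Δt = 117 − 48 = 69 hours, the level fell by a factor of 1790/849 ≈ 2.1084.
n = log₂(2.1084) ≈ 1.0761 half-lives, so t½ = 69/1.0761 ≈ 64.119 hours.

64.1 hours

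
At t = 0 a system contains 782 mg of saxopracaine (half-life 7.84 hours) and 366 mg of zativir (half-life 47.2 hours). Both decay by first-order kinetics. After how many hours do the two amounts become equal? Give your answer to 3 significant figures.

10.3 hours

Set 782·(1/2)^(t/7.84) = 366·(1/2)^(t/47.2).
Taking log₂: log₂(782/366) = t·(1/7.84 − 1/47.2).
log₂(2.1366) = 1.0953; 1/7.84 − 1/47.2 = 0.10636.
t = 1.0953 / 0.10636 ≈ 10.298 hours.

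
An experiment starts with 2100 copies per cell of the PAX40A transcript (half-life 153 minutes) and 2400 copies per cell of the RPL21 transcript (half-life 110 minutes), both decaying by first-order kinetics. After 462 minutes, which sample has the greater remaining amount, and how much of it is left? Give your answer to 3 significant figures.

PAX40A transcript, 259 copies per cell

PAX40A transcript: 2100 × (1/2)^3.0196 ≈ 258.96 copies per cell.
RPL21 transcript: 2400 × (1/2)^4.2 ≈ 130.58 copies per cell.
PAX40A transcript has more remaining, at ≈ 258.96 copies per cell.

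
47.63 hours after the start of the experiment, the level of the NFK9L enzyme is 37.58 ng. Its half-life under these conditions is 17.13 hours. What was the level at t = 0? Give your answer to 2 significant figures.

Number of half-lives elapsed: n = 47.63/17.13 ≈ 2.7805.
A₀ = A × 2^n = 37.58 × 2^2.7805 = 37.58 × 6.8709 ≈ 258.21 ng.

260 ng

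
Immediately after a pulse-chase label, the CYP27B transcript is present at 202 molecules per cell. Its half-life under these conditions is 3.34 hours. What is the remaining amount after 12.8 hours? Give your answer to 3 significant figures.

Number of half-lives: n = 12.8/3.34 ≈ 3.8323.
Remaining = 202 × (1/2)^3.8323 = 202 × 0.070202 ≈ 14.181 molecules per cell.

14.2 molecules per cell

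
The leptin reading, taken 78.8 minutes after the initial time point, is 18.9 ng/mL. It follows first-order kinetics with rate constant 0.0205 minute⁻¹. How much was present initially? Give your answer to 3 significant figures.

95.1 ng/mL

t½ = ln 2 / k = 0.69315 / 0.0205 ≈ 33.812 minutes.
Number of half-lives elapsed: n = 78.8/33.812 ≈ 2.3305.
A₀ = A × 2^n = 18.9 × 2^2.3305 = 18.9 × 5.0299 ≈ 95.065 ng/mL.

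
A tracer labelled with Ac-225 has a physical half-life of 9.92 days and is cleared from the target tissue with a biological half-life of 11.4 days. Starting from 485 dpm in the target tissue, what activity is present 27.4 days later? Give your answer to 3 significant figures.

1/t_eff = 1/t_phys + 1/t_biol = 1/9.92 + 1/11.4 = 0.18853 per day.
t_eff = 9.92 × 11.4 / (9.92 + 11.4) ≈ 5.3043 days.
Remaining = 485 × (1/2)^(27.4/5.3043) = 485 × (1/2)^5.1656 ≈ 13.513 dpm.

13.5 dpm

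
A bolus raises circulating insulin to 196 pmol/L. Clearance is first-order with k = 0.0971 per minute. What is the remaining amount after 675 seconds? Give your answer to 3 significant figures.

65.7 pmol/L

t½ = ln 2 / k = 0.69315 / 0.0971 ≈ 7.1385 minutes.
Convert the elapsed time: 675 seconds = 11.25 minutes.
Number of half-lives: n = 11.25/7.1385 ≈ 1.576.
Remaining = 196 × (1/2)^1.576 = 196 × 0.33542 ≈ 65.742 pmol/L.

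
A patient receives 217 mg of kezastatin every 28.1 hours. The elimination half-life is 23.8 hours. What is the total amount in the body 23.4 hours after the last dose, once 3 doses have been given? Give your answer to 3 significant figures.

The 3 doses were given 79.6, 51.5, 23.4 hours ago.
Total = 217·(1/2)^(79.6/23.8) + 217·(1/2)^(51.5/23.8) + 217·(1/2)^(23.4/23.8)
      = 21.363 + 48.425 + 109.77 ≈ 179.56 mg.

180 mg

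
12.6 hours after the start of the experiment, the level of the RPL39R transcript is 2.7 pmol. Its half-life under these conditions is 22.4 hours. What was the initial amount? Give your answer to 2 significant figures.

4.0 pmol

Number of half-lives elapsed: n = 12.6/22.4 ≈ 0.5625.
A₀ = A × 2^n = 2.7 × 2^0.5625 = 2.7 × 1.4768 ≈ 3.9874 pmol.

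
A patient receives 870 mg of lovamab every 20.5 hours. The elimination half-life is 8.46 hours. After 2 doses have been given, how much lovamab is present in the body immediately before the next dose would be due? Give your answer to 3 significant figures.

The 2 doses were given 41, 20.5 hours ago.
Total = 870·(1/2)^(41/8.46) + 870·(1/2)^(20.5/8.46)
      = 30.243 + 162.21 ≈ 192.45 mg.

192 mg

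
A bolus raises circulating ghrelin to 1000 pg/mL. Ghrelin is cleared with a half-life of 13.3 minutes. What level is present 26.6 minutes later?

Elapsed time is 2 half-lives (26.6/13.3).
Each half-life halves the amount: 1000 × (1/2)^2 = 1000/4 = 250 pg/mL.

250 pg/mL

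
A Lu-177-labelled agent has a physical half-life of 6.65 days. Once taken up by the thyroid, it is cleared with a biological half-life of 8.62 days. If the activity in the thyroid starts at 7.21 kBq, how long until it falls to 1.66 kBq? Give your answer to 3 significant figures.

1/t_eff = 1/t_phys + 1/t_biol = 1/6.65 + 1/8.62 = 0.26639 per day.
t_eff = 6.65 × 8.62 / (6.65 + 8.62) ≈ 3.754 days.
n = log₂(7.21/1.66) ≈ 2.1188; t = 2.1188 × 3.754 ≈ 7.954 days.

7.95 days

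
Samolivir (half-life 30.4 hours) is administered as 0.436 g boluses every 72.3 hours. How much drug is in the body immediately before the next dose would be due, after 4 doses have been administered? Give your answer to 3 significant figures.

0.104 g

The 4 doses were given 289.2, 216.9, 144.6, 72.3 hours ago.
Total = 0.436·(1/2)^(289.2/30.4) + 0.436·(1/2)^(216.9/30.4) + 0.436·(1/2)^(144.6/30.4) + 0.436·(1/2)^(72.3/30.4)
      = 0.00059668 + 0.0031023 + 0.016129 + 0.083859 ≈ 0.10369 g.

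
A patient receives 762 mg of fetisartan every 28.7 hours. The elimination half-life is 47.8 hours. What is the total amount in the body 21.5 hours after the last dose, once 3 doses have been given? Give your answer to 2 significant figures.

1200 mg

The 3 doses were given 78.9, 50.2, 21.5 hours ago.
Total = 762·(1/2)^(78.9/47.8) + 762·(1/2)^(50.2/47.8) + 762·(1/2)^(21.5/47.8)
      = 242.7 + 367.97 + 557.9 ≈ 1168.6 mg.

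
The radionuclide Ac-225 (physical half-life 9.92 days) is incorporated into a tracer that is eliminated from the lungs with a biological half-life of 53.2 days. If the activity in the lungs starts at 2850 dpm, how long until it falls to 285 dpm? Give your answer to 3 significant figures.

1/t_eff = 1/t_phys + 1/t_biol = 1/9.92 + 1/53.2 = 0.1196 per day.
t_eff = 9.92 × 53.2 / (9.92 + 53.2) ≈ 8.361 days.
n = log₂(2850/285) ≈ 3.3219; t = 3.3219 × 8.361 ≈ 27.775 days.

27.8 days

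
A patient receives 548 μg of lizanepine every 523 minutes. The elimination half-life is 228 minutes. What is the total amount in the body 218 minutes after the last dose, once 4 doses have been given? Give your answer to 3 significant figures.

The 4 doses were given 1787, 1264, 741, 218 minutes ago.
Total = 548·(1/2)^(1787/228) + 548·(1/2)^(1264/228) + 548·(1/2)^(741/228) + 548·(1/2)^(218/228)
      = 2.3955 + 11.747 + 57.601 + 282.46 ≈ 354.2 μg.

354 μg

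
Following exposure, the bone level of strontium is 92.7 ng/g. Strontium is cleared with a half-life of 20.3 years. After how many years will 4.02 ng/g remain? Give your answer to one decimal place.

91.9 years

Fraction remaining = 4.02/92.7 ≈ 0.043366.
n = log₂(92.7/4.02) = ln(23.06)/ln 2 ≈ 4.5273 half-lives.
t = n × t½ = 4.5273 × 20.3 ≈ 91.904 years.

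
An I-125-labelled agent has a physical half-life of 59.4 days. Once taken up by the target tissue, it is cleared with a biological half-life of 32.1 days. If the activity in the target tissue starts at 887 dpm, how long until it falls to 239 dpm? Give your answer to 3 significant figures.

39.4 days

1/t_eff = 1/t_phys + 1/t_biol = 1/59.4 + 1/32.1 = 0.047988 per day.
t_eff = 59.4 × 32.1 / (59.4 + 32.1) ≈ 20.839 days.
n = log₂(887/239) ≈ 1.8919; t = 1.8919 × 20.839 ≈ 39.425 days.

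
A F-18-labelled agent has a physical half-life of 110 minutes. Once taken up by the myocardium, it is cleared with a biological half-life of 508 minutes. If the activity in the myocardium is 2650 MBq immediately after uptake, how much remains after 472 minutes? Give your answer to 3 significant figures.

71.1 MBq

1/t_eff = 1/t_phys + 1/t_biol = 1/110 + 1/508 = 0.011059 per minute.
t_eff = 110 × 508 / (110 + 508) ≈ 90.421 minutes.
Remaining = 2650 × (1/2)^(472/90.421) = 2650 × (1/2)^5.22 ≈ 71.098 MBq.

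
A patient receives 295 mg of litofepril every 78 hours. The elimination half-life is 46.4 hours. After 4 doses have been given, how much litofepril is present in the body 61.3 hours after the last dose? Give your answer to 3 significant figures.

170 mg

The 4 doses were given 295.3, 217.3, 139.3, 61.3 hours ago.
Total = 295·(1/2)^(295.3/46.4) + 295·(1/2)^(217.3/46.4) + 295·(1/2)^(139.3/46.4) + 295·(1/2)^(61.3/46.4)
      = 3.581 + 11.483 + 36.82 + 118.07 ≈ 169.95 mg.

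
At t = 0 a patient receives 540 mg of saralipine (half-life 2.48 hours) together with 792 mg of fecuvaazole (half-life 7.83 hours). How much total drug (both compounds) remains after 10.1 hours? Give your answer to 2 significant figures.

saralipine: 540 × (1/2)^(10.1/2.48) = 540 × (1/2)^4.0726 ≈ 32.094 mg.
fecuvaazole: 792 × (1/2)^(10.1/7.83) = 792 × (1/2)^1.2899 ≈ 323.91 mg.
Total = 32.094 + 323.91 ≈ 356 mg.

360 mg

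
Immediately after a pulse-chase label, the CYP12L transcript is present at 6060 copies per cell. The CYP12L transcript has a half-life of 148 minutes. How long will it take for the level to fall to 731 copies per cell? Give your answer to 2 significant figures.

Fraction remaining = 731/6060 ≈ 0.12063.
n = log₂(6060/731) = ln(8.29)/ln 2 ≈ 3.0514 half-lives.
t = n × t½ = 3.0514 × 148 ≈ 451.6 minutes.

450 minutes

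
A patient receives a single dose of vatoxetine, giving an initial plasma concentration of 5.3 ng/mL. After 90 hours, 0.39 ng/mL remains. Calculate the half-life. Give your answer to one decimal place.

A/A₀ = 0.39/5.3 ≈ 0.073585.
n = log₂(13.59) ≈ 3.7644 half-lives elapsed in 90 hours.
t½ = 90/3.7644 ≈ 23.908 hours.

23.9 hours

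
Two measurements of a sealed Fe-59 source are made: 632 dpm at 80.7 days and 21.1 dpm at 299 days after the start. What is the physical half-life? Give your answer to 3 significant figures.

44.5 days

Over Δt = 299 − 80.7 = 218.3 days, the level fell by a factor of 632/21.1 ≈ 29.953.
n = log₂(29.953) ≈ 4.9046 half-lives, so t½ = 218.3/4.9046 ≈ 44.509 days.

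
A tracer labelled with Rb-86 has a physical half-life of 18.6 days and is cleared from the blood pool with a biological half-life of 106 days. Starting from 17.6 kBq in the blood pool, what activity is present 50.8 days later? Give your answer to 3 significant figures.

1.90 kBq

1/t_eff = 1/t_phys + 1/t_biol = 1/18.6 + 1/106 = 0.063197 per day.
t_eff = 18.6 × 106 / (18.6 + 106) ≈ 15.823 days.
Remaining = 17.6 × (1/2)^(50.8/15.823) = 17.6 × (1/2)^3.2104 ≈ 1.9014 kBq.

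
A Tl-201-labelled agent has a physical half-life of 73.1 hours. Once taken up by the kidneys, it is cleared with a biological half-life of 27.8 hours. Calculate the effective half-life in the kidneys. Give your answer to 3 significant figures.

1/t_eff = 1/t_phys + 1/t_biol = 1/73.1 + 1/27.8 = 0.049651 per hour.
t_eff = 73.1 × 27.8 / (73.1 + 27.8) ≈ 20.141 hours.

20.1 hours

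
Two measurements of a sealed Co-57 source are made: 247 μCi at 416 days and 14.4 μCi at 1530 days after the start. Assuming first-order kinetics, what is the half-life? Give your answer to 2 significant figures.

270 days

Over Δt = 1530 − 416 = 1114 days, the level fell by a factor of 247/14.4 ≈ 17.153.
n = log₂(17.153) ≈ 4.1004 half-lives, so t½ = 1114/4.1004 ≈ 271.68 days.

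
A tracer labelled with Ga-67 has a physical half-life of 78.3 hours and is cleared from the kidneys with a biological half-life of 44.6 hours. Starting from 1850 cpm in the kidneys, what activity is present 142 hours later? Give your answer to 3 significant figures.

1/t_eff = 1/t_phys + 1/t_biol = 1/78.3 + 1/44.6 = 0.035193 per hour.
t_eff = 78.3 × 44.6 / (78.3 + 44.6) ≈ 28.415 hours.
Remaining = 1850 × (1/2)^(142/28.415) = 1850 × (1/2)^4.9974 ≈ 57.917 cpm.

57.9 cpm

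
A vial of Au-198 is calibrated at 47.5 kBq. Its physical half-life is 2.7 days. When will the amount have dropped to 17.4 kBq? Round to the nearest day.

4 days

Fraction remaining = 17.4/47.5 ≈ 0.36632.
n = log₂(47.5/17.4) = ln(2.7299)/ln 2 ≈ 1.4488 half-lives.
t = n × t½ = 1.4488 × 2.7 ≈ 3.9119 days.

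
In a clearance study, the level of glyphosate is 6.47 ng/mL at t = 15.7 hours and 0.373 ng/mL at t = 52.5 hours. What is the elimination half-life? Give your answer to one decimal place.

Over Δt = 52.5 − 15.7 = 36.8 hours, the level fell by a factor of 6.47/0.373 ≈ 17.346.
n = log₂(17.346) ≈ 4.1165 half-lives, so t½ = 36.8/4.1165 ≈ 8.9396 hours.

8.9 hours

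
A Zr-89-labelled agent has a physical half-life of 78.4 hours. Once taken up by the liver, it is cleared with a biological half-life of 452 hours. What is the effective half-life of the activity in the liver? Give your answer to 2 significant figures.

1/t_eff = 1/t_phys + 1/t_biol = 1/78.4 + 1/452 = 0.014967 per hour.
t_eff = 78.4 × 452 / (78.4 + 452) ≈ 66.811 hours.

67 hours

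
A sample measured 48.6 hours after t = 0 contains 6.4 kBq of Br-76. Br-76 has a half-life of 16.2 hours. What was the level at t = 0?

51.2 kBq

Number of half-lives elapsed: n = 48.6/16.2 ≈ 3.
A₀ = A × 2^n = 6.4 × 2^3 = 6.4 × 8 ≈ 51.2 kBq.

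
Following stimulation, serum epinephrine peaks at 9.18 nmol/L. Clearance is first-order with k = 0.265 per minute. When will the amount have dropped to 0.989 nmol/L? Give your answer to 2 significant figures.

8.4 minutes

t½ = ln 2 / k = 0.69315 / 0.265 ≈ 2.6156 minutes.
Fraction remaining = 0.989/9.18 ≈ 0.10773.
n = log₂(9.18/0.989) = ln(9.2821)/ln 2 ≈ 3.2145 half-lives.
t = n × t½ = 3.2145 × 2.6156 ≈ 8.4079 minutes.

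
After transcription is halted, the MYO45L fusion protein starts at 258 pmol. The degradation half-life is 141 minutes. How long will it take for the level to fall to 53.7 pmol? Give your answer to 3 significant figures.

319 minutes

Fraction remaining = 53.7/258 ≈ 0.20814.
n = log₂(258/53.7) = ln(4.8045)/ln 2 ≈ 2.2644 half-lives.
t = n × t½ = 2.2644 × 141 ≈ 319.28 minutes.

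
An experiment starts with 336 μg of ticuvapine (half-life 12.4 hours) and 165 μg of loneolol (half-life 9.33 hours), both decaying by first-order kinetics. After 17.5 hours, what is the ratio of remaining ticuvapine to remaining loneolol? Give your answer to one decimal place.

ticuvapine: 336 × (1/2)^(17.5/12.4) = 336 × (1/2)^1.4113 ≈ 126.33 μg.
loneolol: 165 × (1/2)^(17.5/9.33) = 165 × (1/2)^1.8757 ≈ 44.963 μg.
Ratio ≈ 126.33 / 44.963 ≈ 2.8096.

2.8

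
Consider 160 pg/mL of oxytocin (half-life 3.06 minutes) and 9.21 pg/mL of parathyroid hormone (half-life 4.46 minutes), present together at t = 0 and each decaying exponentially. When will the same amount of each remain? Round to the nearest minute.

Set 160·(1/2)^(t/3.06) = 9.21·(1/2)^(t/4.46).
Taking log₂: log₂(160/9.21) = t·(1/3.06 − 1/4.46).
log₂(17.372) = 4.1187; 1/3.06 − 1/4.46 = 0.10258.
t = 4.1187 / 0.10258 ≈ 40.151 minutes.

40 minutes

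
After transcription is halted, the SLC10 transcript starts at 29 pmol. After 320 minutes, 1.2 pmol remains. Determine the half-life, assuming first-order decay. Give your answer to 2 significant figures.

70 minutes

A/A₀ = 1.2/29 ≈ 0.041379.
n = log₂(24.167) ≈ 4.5949 half-lives elapsed in 320 minutes.
t½ = 320/4.5949 ≈ 69.642 minutes.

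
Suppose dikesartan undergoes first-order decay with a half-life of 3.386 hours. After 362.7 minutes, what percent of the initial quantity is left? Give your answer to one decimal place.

362.7 minutes = 6.045 hours.
n = 6.045/3.386 ≈ 1.7853 half-lives.
Fraction remaining = (1/2)^1.7853 ≈ 0.29012, i.e. 29.012%.

29.0%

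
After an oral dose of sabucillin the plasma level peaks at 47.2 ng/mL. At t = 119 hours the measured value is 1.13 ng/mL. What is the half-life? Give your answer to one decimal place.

A/A₀ = 1.13/47.2 ≈ 0.023941.
n = log₂(41.77) ≈ 5.3844 half-lives elapsed in 119 hours.
t½ = 119/5.3844 ≈ 22.101 hours.

22.1 hours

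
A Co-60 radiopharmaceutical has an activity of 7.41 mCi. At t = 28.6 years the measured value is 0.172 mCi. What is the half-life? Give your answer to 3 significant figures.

5.27 years

A/A₀ = 0.172/7.41 ≈ 0.023212.
n = log₂(43.081) ≈ 5.429 half-lives elapsed in 28.6 years.
t½ = 28.6/5.429 ≈ 5.268 years.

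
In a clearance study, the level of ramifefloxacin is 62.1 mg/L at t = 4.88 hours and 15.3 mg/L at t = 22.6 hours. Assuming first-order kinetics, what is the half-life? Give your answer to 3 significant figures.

8.77 hours

Over Δt = 22.6 − 4.88 = 17.72 hours, the level fell by a factor of 62.1/15.3 ≈ 4.0588.
n = log₂(4.0588) ≈ 2.0211 half-lives, so t½ = 17.72/2.0211 ≈ 8.7677 hours.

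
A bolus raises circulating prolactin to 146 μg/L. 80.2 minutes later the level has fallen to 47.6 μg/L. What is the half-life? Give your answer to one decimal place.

A/A₀ = 47.6/146 ≈ 0.32603.
n = log₂(3.0672) ≈ 1.6169 half-lives elapsed in 80.2 minutes.
t½ = 80.2/1.6169 ≈ 49.6 minutes.

49.6 minutes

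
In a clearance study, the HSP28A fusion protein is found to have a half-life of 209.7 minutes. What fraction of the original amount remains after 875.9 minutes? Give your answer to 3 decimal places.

n = 875.9/209.7 ≈ 4.1769 half-lives.
Fraction remaining = (1/2)^4.1769 ≈ 0.055287.

0.055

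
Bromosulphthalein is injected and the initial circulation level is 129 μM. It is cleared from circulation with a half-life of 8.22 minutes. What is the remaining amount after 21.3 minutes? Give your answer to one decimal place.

21.4 μM

Number of half-lives: n = 21.3/8.22 ≈ 2.5912.
Remaining = 129 × (1/2)^2.5912 = 129 × 0.16594 ≈ 21.407 μM.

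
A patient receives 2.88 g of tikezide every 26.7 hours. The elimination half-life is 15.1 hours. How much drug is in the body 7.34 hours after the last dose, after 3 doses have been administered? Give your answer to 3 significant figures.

2.84 g

The 3 doses were given 60.74, 34.04, 7.34 hours ago.
Total = 2.88·(1/2)^(60.74/15.1) + 2.88·(1/2)^(34.04/15.1) + 2.88·(1/2)^(7.34/15.1)
      = 0.17721 + 0.60364 + 2.0562 ≈ 2.837 g.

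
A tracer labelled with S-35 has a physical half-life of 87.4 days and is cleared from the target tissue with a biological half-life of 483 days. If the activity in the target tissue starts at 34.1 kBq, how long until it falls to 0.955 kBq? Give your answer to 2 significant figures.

1/t_eff = 1/t_phys + 1/t_biol = 1/87.4 + 1/483 = 0.013512 per day.
t_eff = 87.4 × 483 / (87.4 + 483) ≈ 74.008 days.
n = log₂(34.1/0.955) ≈ 5.1581; t = 5.1581 × 74.008 ≈ 381.74 days.

380 days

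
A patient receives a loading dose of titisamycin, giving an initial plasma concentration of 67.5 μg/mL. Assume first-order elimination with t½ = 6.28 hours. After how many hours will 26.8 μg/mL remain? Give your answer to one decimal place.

8.4 hours

Fraction remaining = 26.8/67.5 ≈ 0.39704.
n = log₂(67.5/26.8) = ln(2.5187)/ln 2 ≈ 1.3327 half-lives.
t = n × t½ = 1.3327 × 6.28 ≈ 8.3691 hours.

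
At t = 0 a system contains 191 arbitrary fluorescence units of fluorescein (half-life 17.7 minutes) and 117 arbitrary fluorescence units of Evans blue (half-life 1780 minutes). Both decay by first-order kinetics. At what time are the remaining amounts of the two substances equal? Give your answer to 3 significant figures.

Set 191·(1/2)^(t/17.7) = 117·(1/2)^(t/1780).
Taking log₂: log₂(191/117) = t·(1/17.7 − 1/1780).
log₂(1.6325) = 0.70706; 1/17.7 − 1/1780 = 0.055935.
t = 0.70706 / 0.055935 ≈ 12.641 minutes.

12.6 minutes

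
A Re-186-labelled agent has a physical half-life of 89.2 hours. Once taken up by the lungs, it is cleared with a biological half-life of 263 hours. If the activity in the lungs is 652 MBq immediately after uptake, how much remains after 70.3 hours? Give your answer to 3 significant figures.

314 MBq

1/t_eff = 1/t_phys + 1/t_biol = 1/89.2 + 1/263 = 0.015013 per hour.
t_eff = 89.2 × 263 / (89.2 + 263) ≈ 66.609 hours.
Remaining = 652 × (1/2)^(70.3/66.609) = 652 × (1/2)^1.0554 ≈ 313.72 MBq.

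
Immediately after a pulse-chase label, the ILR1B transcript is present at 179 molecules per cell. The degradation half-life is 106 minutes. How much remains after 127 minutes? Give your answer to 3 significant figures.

78.0 molecules per cell

Number of half-lives: n = 127/106 ≈ 1.1981.
Remaining = 179 × (1/2)^1.1981 = 179 × 0.43584 ≈ 78.016 molecules per cell.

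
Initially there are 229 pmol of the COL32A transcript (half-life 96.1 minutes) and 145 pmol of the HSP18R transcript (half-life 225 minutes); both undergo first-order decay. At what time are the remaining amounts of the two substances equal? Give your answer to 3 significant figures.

111 minutes

Set 229·(1/2)^(t/96.1) = 145·(1/2)^(t/225).
Taking log₂: log₂(229/145) = t·(1/96.1 − 1/225).
log₂(1.5793) = 0.65929; 1/96.1 − 1/225 = 0.0059614.
t = 0.65929 / 0.0059614 ≈ 110.59 minutes.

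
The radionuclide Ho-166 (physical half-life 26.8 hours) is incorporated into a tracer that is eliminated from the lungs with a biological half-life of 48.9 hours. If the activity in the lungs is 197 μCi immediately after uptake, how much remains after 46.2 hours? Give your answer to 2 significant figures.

31 μCi

1/t_eff = 1/t_phys + 1/t_biol = 1/26.8 + 1/48.9 = 0.057763 per hour.
t_eff = 26.8 × 48.9 / (26.8 + 48.9) ≈ 17.312 hours.
Remaining = 197 × (1/2)^(46.2/17.312) = 197 × (1/2)^2.6687 ≈ 30.983 μCi.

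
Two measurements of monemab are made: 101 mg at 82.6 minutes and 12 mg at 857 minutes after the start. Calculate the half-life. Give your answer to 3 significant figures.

252 minutes

Over Δt = 857 − 82.6 = 774.4 minutes, the level fell by a factor of 101/12 ≈ 8.4167.
n = log₂(8.4167) ≈ 3.0732 half-lives, so t½ = 774.4/3.0732 ≈ 251.98 minutes.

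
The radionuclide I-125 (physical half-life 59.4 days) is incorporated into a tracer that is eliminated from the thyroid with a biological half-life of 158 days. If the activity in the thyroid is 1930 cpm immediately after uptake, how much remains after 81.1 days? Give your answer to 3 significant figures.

525 cpm

1/t_eff = 1/t_phys + 1/t_biol = 1/59.4 + 1/158 = 0.023164 per day.
t_eff = 59.4 × 158 / (59.4 + 158) ≈ 43.17 days.
Remaining = 1930 × (1/2)^(81.1/43.17) = 1930 × (1/2)^1.8786 ≈ 524.85 cpm.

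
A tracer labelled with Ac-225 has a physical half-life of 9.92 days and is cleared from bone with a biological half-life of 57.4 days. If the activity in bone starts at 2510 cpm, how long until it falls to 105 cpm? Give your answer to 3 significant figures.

38.7 days

1/t_eff = 1/t_phys + 1/t_biol = 1/9.92 + 1/57.4 = 0.11823 per day.
t_eff = 9.92 × 57.4 / (9.92 + 57.4) ≈ 8.4582 days.
n = log₂(2510/105) ≈ 4.5792; t = 4.5792 × 8.4582 ≈ 38.732 days.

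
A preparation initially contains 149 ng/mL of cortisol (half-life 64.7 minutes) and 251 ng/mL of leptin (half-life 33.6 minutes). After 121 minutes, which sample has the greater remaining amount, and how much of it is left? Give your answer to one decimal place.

cortisol, 40.8 ng/mL

cortisol: 149 × (1/2)^1.8702 ≈ 40.758 ng/mL.
leptin: 251 × (1/2)^3.6012 ≈ 20.683 ng/mL.
Cortisol has more remaining, at ≈ 40.758 ng/mL.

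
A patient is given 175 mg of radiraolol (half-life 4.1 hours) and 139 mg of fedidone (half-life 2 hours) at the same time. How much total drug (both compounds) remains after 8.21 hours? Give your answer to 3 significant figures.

radiraolol: 175 × (1/2)^(8.21/4.1) = 175 × (1/2)^2.0024 ≈ 43.676 mg.
fedidone: 139 × (1/2)^(8.21/2) = 139 × (1/2)^4.105 ≈ 8.0777 mg.
Total = 43.676 + 8.0777 ≈ 51.754 mg.

51.8 mg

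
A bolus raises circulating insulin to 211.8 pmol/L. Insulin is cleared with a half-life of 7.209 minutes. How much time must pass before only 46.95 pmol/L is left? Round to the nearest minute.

16 minutes

Fraction remaining = 46.95/211.8 ≈ 0.22167.
n = log₂(211.8/46.95) = ln(4.5112)/ln 2 ≈ 2.1735 half-lives.
t = n × t½ = 2.1735 × 7.209 ≈ 15.669 minutes.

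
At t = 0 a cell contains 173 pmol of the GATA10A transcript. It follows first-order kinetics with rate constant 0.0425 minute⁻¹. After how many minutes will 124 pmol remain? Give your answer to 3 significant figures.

7.84 minutes

t½ = ln 2 / λ = 0.69315 / 0.0425 ≈ 16.309 minutes.
Fraction remaining = 124/173 ≈ 0.71676.
n = log₂(173/124) = ln(1.3952)/ln 2 ≈ 0.48043 half-lives.
t = n × t½ = 0.48043 × 16.309 ≈ 7.8355 minutes.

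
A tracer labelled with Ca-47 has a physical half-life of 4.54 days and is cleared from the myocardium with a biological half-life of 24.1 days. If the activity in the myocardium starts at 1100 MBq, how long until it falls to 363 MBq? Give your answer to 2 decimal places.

1/t_eff = 1/t_phys + 1/t_biol = 1/4.54 + 1/24.1 = 0.26176 per day.
t_eff = 4.54 × 24.1 / (4.54 + 24.1) ≈ 3.8203 days.
n = log₂(1100/363) ≈ 1.5995; t = 1.5995 × 3.8203 ≈ 6.1105 days.

6.11 days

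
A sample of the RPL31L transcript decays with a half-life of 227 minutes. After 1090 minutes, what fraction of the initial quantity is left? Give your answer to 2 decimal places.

n = 1090/227 ≈ 4.8018 half-lives.
Fraction remaining = (1/2)^4.8018 ≈ 0.035853.

0.04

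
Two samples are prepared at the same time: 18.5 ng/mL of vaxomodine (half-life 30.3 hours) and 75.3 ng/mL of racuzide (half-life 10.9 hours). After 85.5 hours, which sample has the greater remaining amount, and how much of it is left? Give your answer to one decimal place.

vaxomodine, 2.6 ng/mL

vaxomodine: 18.5 × (1/2)^2.8218 ≈ 2.6166 ng/mL.
racuzide: 75.3 × (1/2)^7.844 ≈ 0.32772 ng/mL.
Vaxomodine has more remaining, at ≈ 2.6166 ng/mL.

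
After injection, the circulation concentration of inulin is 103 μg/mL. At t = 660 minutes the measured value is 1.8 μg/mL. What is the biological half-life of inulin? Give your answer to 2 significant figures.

110 minutes

A/A₀ = 1.8/103 ≈ 0.017476.
n = log₂(57.222) ≈ 5.8385 half-lives elapsed in 660 minutes.
t½ = 660/5.8385 ≈ 113.04 minutes.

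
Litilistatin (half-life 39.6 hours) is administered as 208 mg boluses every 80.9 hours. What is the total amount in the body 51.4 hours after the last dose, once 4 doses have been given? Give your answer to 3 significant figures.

111 mg

The 4 doses were given 294.1, 213.2, 132.3, 51.4 hours ago.
Total = 208·(1/2)^(294.1/39.6) + 208·(1/2)^(213.2/39.6) + 208·(1/2)^(132.3/39.6) + 208·(1/2)^(51.4/39.6)
      = 1.2089 + 4.9816 + 20.528 + 84.593 ≈ 111.31 mg.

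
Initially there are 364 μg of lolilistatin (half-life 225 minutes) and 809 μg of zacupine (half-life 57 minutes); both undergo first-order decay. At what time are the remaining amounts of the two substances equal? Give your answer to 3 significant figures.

Set 364·(1/2)^(t/225) = 809·(1/2)^(t/57).
Taking log₂: log₂(364/809) = t·(1/225 − 1/57).
log₂(0.44994) = -1.1522; 1/225 − 1/57 = -0.013099.
t = -1.1522 / -0.013099 ≈ 87.958 minutes.

88.0 minutes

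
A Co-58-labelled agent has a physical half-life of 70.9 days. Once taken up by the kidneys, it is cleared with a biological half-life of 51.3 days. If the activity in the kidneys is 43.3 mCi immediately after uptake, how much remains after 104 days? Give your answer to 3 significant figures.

1/t_eff = 1/t_phys + 1/t_biol = 1/70.9 + 1/51.3 = 0.033598 per day.
t_eff = 70.9 × 51.3 / (70.9 + 51.3) ≈ 29.764 days.
Remaining = 43.3 × (1/2)^(104/29.764) = 43.3 × (1/2)^3.4941 ≈ 3.8428 mCi.

3.84 mCi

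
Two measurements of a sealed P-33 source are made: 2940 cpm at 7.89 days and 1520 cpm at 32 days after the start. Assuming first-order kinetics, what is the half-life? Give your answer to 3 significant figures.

Over Δt = 32 − 7.89 = 24.11 days, the level fell by a factor of 2940/1520 ≈ 1.9342.
n = log₂(1.9342) ≈ 0.95174 half-lives, so t½ = 24.11/0.95174 ≈ 25.332 days.

25.3 days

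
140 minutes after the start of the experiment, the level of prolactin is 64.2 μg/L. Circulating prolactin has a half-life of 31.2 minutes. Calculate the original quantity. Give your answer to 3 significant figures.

Number of half-lives elapsed: n = 140/31.2 ≈ 4.4872.
A₀ = A × 2^n = 64.2 × 2^4.4872 = 64.2 × 22.427 ≈ 1439.8 μg/L.

1440 μg/L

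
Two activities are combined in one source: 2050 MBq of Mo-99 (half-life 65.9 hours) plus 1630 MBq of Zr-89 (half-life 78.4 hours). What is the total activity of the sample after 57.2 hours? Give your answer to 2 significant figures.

Mo-99: 2050 × (1/2)^(57.2/65.9) = 2050 × (1/2)^0.86798 ≈ 1123.2 MBq.
Zr-89: 1630 × (1/2)^(57.2/78.4) = 1630 × (1/2)^0.72959 ≈ 983.01 MBq.
Total = 1123.2 + 983.01 ≈ 2106.2 MBq.

2100 MBq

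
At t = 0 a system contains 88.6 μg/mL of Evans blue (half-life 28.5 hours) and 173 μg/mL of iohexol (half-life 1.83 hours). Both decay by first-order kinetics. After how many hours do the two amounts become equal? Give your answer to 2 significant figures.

1.9 hours

Set 88.6·(1/2)^(t/28.5) = 173·(1/2)^(t/1.83).
Taking log₂: log₂(88.6/173) = t·(1/28.5 − 1/1.83).
log₂(0.51214) = -0.96539; 1/28.5 − 1/1.83 = -0.51136.
t = -0.96539 / -0.51136 ≈ 1.8879 hours.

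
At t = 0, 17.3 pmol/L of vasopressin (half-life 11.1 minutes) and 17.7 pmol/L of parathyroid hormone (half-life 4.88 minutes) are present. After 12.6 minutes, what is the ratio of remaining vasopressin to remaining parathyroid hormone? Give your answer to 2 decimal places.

vasopressin: 17.3 × (1/2)^(12.6/11.1) = 17.3 × (1/2)^1.1351 ≈ 7.8766 pmol/L.
parathyroid hormone: 17.7 × (1/2)^(12.6/4.88) = 17.7 × (1/2)^2.582 ≈ 2.9561 pmol/L.
Ratio ≈ 7.8766 / 2.9561 ≈ 2.6645.

2.66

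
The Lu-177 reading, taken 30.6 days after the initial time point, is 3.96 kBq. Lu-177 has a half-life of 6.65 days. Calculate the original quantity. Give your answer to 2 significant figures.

96 kBq

Number of half-lives elapsed: n = 30.6/6.65 ≈ 4.6015.
A₀ = A × 2^n = 3.96 × 2^4.6015 = 3.96 × 24.277 ≈ 96.136 kBq.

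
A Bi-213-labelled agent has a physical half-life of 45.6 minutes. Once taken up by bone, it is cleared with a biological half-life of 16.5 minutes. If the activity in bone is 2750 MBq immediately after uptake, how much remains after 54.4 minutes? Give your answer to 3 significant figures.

1/t_eff = 1/t_phys + 1/t_biol = 1/45.6 + 1/16.5 = 0.082536 per minute.
t_eff = 45.6 × 16.5 / (45.6 + 16.5) ≈ 12.116 minutes.
Remaining = 2750 × (1/2)^(54.4/12.116) = 2750 × (1/2)^4.49 ≈ 122.38 MBq.

122 MBq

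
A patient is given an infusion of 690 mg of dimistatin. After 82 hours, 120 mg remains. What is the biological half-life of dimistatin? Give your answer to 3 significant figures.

A/A₀ = 120/690 ≈ 0.17391.
n = log₂(5.75) ≈ 2.5236 half-lives elapsed in 82 hours.
t½ = 82/2.5236 ≈ 32.494 hours.

32.5 hours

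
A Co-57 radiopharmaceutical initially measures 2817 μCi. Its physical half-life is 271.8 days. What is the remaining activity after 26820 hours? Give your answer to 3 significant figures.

163 μCi

Convert the elapsed time: 26820 hours = 1117.5 days.
Number of half-lives: n = 1117.5/271.8 ≈ 4.1115.
Remaining = 2817 × (1/2)^4.1115 = 2817 × 0.057852 ≈ 162.97 μCi.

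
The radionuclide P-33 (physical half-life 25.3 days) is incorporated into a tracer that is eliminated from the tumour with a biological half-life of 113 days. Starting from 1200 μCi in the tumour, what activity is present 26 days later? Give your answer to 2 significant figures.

500 μCi

1/t_eff = 1/t_phys + 1/t_biol = 1/25.3 + 1/113 = 0.048375 per day.
t_eff = 25.3 × 113 / (25.3 + 113) ≈ 20.672 days.
Remaining = 1200 × (1/2)^(26/20.672) = 1200 × (1/2)^1.2578 ≈ 501.83 μCi.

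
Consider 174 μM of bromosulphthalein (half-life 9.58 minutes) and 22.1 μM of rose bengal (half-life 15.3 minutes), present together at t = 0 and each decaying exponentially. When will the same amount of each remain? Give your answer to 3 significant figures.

Set 174·(1/2)^(t/9.58) = 22.1·(1/2)^(t/15.3).
Taking log₂: log₂(174/22.1) = t·(1/9.58 − 1/15.3).
log₂(7.8733) = 2.977; 1/9.58 − 1/15.3 = 0.039025.
t = 2.977 / 0.039025 ≈ 76.284 minutes.

76.3 minutes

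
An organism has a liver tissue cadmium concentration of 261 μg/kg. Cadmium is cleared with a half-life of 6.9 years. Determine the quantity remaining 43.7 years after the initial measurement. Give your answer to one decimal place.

3.2 μg/kg

Number of half-lives: n = 43.7/6.9 ≈ 6.3333.
Remaining = 261 × (1/2)^6.3333 = 261 × 0.012402 ≈ 3.2368 μg/kg.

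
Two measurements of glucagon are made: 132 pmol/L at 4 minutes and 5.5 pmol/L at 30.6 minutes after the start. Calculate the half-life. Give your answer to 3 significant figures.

5.80 minutes

Over Δt = 30.6 − 4 = 26.6 minutes, the level fell by a factor of 132/5.5 ≈ 24.
n = log₂(24) ≈ 4.585 half-lives, so t½ = 26.6/4.585 ≈ 5.8016 minutes.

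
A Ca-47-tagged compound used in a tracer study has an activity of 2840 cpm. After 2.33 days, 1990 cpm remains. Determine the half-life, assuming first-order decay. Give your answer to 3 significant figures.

4.54 days

A/A₀ = 1990/2840 ≈ 0.7007.
n = log₂(1.4271) ≈ 0.51312 half-lives elapsed in 2.33 days.
t½ = 2.33/0.51312 ≈ 4.5408 days.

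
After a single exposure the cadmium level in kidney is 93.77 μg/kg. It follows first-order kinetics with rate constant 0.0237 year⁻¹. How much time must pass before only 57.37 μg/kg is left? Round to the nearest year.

t½ = ln 2 / λ = 0.69315 / 0.0237 ≈ 29.247 years.
Fraction remaining = 57.37/93.77 ≈ 0.61182.
n = log₂(93.77/57.37) = ln(1.6345)/ln 2 ≈ 0.70883 half-lives.
t = n × t½ = 0.70883 × 29.247 ≈ 20.731 years.

21 years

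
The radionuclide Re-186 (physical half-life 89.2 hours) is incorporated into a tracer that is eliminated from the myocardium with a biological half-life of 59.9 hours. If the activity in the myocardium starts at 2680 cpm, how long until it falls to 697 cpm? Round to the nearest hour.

70 hours

1/t_eff = 1/t_phys + 1/t_biol = 1/89.2 + 1/59.9 = 0.027905 per hour.
t_eff = 89.2 × 59.9 / (89.2 + 59.9) ≈ 35.836 hours.
n = log₂(2680/697) ≈ 1.943; t = 1.943 × 35.836 ≈ 69.629 hours.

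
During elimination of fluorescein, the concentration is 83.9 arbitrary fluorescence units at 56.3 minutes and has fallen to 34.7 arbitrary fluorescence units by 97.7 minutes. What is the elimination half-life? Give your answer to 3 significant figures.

32.5 minutes

Over Δt = 97.7 − 56.3 = 41.4 minutes, the level fell by a factor of 83.9/34.7 ≈ 2.4179.
n = log₂(2.4179) ≈ 1.2737 half-lives, so t½ = 41.4/1.2737 ≈ 32.503 minutes.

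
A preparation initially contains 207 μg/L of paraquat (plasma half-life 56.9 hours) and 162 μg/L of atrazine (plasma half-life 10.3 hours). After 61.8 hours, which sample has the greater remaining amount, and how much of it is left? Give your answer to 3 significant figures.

paraquat, 97.5 μg/L

paraquat: 207 × (1/2)^1.0861 ≈ 97.503 μg/L.
atrazine: 162 × (1/2)^6 ≈ 2.5313 μg/L.
Paraquat has more remaining, at ≈ 97.503 μg/L.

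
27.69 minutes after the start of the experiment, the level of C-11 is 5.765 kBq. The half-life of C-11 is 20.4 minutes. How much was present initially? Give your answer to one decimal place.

14.8 kBq

Number of half-lives elapsed: n = 27.69/20.4 ≈ 1.3574.
A₀ = A × 2^n = 5.765 × 2^1.3574 = 5.765 × 2.5621 ≈ 14.771 kBq.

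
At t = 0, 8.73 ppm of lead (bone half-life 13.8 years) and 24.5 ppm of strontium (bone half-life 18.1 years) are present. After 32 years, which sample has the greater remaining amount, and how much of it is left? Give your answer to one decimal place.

lead: 8.73 × (1/2)^2.3188 ≈ 1.7497 ppm.
strontium: 24.5 × (1/2)^1.768 ≈ 7.1938 ppm.
Strontium has more remaining, at ≈ 7.1938 ppm.

strontium, 7.2 ppm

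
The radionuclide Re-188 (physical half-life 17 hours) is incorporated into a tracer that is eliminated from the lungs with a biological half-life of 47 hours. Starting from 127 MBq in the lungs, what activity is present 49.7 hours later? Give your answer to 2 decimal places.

1/t_eff = 1/t_phys + 1/t_biol = 1/17 + 1/47 = 0.0801 per hour.
t_eff = 17 × 47 / (17 + 47) ≈ 12.484 hours.
Remaining = 127 × (1/2)^(49.7/12.484) = 127 × (1/2)^3.981 ≈ 8.0429 MBq.

8.04 MBq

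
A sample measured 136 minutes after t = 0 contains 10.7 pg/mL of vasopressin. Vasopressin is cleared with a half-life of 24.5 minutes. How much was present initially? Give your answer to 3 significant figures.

Number of half-lives elapsed: n = 136/24.5 ≈ 5.551.
A₀ = A × 2^n = 10.7 × 2^5.551 = 10.7 × 46.884 ≈ 501.66 pg/mL.

502 pg/mL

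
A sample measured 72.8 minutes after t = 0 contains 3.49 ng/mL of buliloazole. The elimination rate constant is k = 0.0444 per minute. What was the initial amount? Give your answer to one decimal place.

t½ = ln 2 / k = 0.69315 / 0.0444 ≈ 15.611 minutes.
Number of half-lives elapsed: n = 72.8/15.611 ≈ 4.6633.
A₀ = A × 2^n = 3.49 × 2^4.6633 = 3.49 × 25.338 ≈ 88.431 ng/mL.

88.4 ng/mL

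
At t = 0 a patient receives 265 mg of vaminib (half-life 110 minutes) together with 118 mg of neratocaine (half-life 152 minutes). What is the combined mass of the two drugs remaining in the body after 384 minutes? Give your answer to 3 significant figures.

vaminib: 265 × (1/2)^(384/110) = 265 × (1/2)^3.4909 ≈ 23.571 mg.
neratocaine: 118 × (1/2)^(384/152) = 118 × (1/2)^2.5263 ≈ 20.483 mg.
Total = 23.571 + 20.483 ≈ 44.054 mg.

44.1 mg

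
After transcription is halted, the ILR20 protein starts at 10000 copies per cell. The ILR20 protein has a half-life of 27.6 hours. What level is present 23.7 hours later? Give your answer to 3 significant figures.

Number of half-lives: n = 23.7/27.6 ≈ 0.8587.
Remaining = 10000 × (1/2)^0.8587 = 10000 × 0.55145 ≈ 5514.5 copies per cell.

5510 copies per cell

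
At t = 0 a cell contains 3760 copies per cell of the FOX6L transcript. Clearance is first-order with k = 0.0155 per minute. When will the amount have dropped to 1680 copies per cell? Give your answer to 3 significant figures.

t½ = ln 2 / k = 0.69315 / 0.0155 ≈ 44.719 minutes.
Fraction remaining = 1680/3760 ≈ 0.44681.
n = log₂(3760/1680) = ln(2.2381)/ln 2 ≈ 1.1623 half-lives.
t = n × t½ = 1.1623 × 44.719 ≈ 51.976 minutes.

52.0 minutes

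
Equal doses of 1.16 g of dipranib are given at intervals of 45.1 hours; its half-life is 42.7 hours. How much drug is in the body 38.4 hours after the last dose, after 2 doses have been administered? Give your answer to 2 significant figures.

0.92 g

The 2 doses were given 83.5, 38.4 hours ago.
Total = 1.16·(1/2)^(83.5/42.7) + 1.16·(1/2)^(38.4/42.7)
      = 0.29908 + 0.62193 ≈ 0.92102 g.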